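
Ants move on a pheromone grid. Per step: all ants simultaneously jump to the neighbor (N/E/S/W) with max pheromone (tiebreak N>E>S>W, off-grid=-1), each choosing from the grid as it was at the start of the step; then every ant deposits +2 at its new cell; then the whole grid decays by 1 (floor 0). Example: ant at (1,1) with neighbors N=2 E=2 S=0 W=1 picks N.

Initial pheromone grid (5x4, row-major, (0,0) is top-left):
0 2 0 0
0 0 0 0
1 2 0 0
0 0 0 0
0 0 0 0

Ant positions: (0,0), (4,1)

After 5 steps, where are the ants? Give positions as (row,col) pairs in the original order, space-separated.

Step 1: ant0:(0,0)->E->(0,1) | ant1:(4,1)->N->(3,1)
  grid max=3 at (0,1)
Step 2: ant0:(0,1)->E->(0,2) | ant1:(3,1)->N->(2,1)
  grid max=2 at (0,1)
Step 3: ant0:(0,2)->W->(0,1) | ant1:(2,1)->N->(1,1)
  grid max=3 at (0,1)
Step 4: ant0:(0,1)->S->(1,1) | ant1:(1,1)->N->(0,1)
  grid max=4 at (0,1)
Step 5: ant0:(1,1)->N->(0,1) | ant1:(0,1)->S->(1,1)
  grid max=5 at (0,1)

(0,1) (1,1)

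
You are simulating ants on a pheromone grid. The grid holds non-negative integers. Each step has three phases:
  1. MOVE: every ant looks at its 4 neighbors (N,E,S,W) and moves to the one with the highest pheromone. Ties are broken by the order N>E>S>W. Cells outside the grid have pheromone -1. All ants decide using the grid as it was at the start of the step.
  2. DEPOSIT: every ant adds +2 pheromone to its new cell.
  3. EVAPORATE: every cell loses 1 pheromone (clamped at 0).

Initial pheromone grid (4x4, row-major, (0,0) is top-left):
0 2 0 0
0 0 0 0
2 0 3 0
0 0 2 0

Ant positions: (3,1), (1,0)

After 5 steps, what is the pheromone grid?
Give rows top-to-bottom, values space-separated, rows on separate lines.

After step 1: ants at (3,2),(2,0)
  0 1 0 0
  0 0 0 0
  3 0 2 0
  0 0 3 0
After step 2: ants at (2,2),(1,0)
  0 0 0 0
  1 0 0 0
  2 0 3 0
  0 0 2 0
After step 3: ants at (3,2),(2,0)
  0 0 0 0
  0 0 0 0
  3 0 2 0
  0 0 3 0
After step 4: ants at (2,2),(1,0)
  0 0 0 0
  1 0 0 0
  2 0 3 0
  0 0 2 0
After step 5: ants at (3,2),(2,0)
  0 0 0 0
  0 0 0 0
  3 0 2 0
  0 0 3 0

0 0 0 0
0 0 0 0
3 0 2 0
0 0 3 0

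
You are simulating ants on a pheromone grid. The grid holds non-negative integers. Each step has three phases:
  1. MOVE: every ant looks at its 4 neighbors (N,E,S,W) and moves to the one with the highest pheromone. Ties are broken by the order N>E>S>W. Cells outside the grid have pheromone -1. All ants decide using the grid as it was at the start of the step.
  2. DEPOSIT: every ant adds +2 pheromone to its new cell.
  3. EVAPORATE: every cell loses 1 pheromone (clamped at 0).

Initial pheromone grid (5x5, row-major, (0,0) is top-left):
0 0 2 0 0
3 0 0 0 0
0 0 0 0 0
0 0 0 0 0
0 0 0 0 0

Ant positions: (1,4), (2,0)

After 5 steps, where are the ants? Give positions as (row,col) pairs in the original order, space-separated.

Step 1: ant0:(1,4)->N->(0,4) | ant1:(2,0)->N->(1,0)
  grid max=4 at (1,0)
Step 2: ant0:(0,4)->S->(1,4) | ant1:(1,0)->N->(0,0)
  grid max=3 at (1,0)
Step 3: ant0:(1,4)->N->(0,4) | ant1:(0,0)->S->(1,0)
  grid max=4 at (1,0)
Step 4: ant0:(0,4)->S->(1,4) | ant1:(1,0)->N->(0,0)
  grid max=3 at (1,0)
Step 5: ant0:(1,4)->N->(0,4) | ant1:(0,0)->S->(1,0)
  grid max=4 at (1,0)

(0,4) (1,0)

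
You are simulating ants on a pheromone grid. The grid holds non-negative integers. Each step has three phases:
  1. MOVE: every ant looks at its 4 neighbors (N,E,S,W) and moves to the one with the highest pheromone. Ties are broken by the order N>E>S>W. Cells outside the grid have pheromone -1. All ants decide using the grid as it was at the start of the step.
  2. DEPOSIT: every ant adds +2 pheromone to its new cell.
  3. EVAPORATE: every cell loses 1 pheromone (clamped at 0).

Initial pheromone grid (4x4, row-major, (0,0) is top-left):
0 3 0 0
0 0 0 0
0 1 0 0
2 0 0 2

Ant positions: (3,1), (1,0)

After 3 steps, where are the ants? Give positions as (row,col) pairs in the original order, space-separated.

Step 1: ant0:(3,1)->W->(3,0) | ant1:(1,0)->N->(0,0)
  grid max=3 at (3,0)
Step 2: ant0:(3,0)->N->(2,0) | ant1:(0,0)->E->(0,1)
  grid max=3 at (0,1)
Step 3: ant0:(2,0)->S->(3,0) | ant1:(0,1)->E->(0,2)
  grid max=3 at (3,0)

(3,0) (0,2)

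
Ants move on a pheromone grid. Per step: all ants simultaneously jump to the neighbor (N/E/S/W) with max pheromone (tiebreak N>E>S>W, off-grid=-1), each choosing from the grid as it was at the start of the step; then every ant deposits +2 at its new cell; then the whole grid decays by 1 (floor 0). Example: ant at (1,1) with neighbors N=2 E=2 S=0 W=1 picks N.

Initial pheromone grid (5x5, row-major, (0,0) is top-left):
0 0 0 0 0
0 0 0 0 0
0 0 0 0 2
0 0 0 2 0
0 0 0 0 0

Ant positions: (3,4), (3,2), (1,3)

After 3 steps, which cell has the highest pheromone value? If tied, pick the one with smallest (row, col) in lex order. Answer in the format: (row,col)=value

Answer: (2,4)=5

Derivation:
Step 1: ant0:(3,4)->N->(2,4) | ant1:(3,2)->E->(3,3) | ant2:(1,3)->N->(0,3)
  grid max=3 at (2,4)
Step 2: ant0:(2,4)->N->(1,4) | ant1:(3,3)->N->(2,3) | ant2:(0,3)->E->(0,4)
  grid max=2 at (2,4)
Step 3: ant0:(1,4)->S->(2,4) | ant1:(2,3)->E->(2,4) | ant2:(0,4)->S->(1,4)
  grid max=5 at (2,4)
Final grid:
  0 0 0 0 0
  0 0 0 0 2
  0 0 0 0 5
  0 0 0 1 0
  0 0 0 0 0
Max pheromone 5 at (2,4)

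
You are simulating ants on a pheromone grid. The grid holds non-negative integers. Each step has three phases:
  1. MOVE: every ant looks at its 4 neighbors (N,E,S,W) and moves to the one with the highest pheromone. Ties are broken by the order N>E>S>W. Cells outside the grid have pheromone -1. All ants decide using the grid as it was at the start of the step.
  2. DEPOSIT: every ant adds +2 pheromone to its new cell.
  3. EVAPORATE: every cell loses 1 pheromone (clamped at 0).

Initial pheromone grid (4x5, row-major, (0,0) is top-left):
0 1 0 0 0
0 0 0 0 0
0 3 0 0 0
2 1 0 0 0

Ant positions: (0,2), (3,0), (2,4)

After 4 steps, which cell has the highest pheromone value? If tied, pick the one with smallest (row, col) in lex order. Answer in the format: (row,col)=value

Answer: (2,1)=3

Derivation:
Step 1: ant0:(0,2)->W->(0,1) | ant1:(3,0)->E->(3,1) | ant2:(2,4)->N->(1,4)
  grid max=2 at (0,1)
Step 2: ant0:(0,1)->E->(0,2) | ant1:(3,1)->N->(2,1) | ant2:(1,4)->N->(0,4)
  grid max=3 at (2,1)
Step 3: ant0:(0,2)->W->(0,1) | ant1:(2,1)->S->(3,1) | ant2:(0,4)->S->(1,4)
  grid max=2 at (0,1)
Step 4: ant0:(0,1)->E->(0,2) | ant1:(3,1)->N->(2,1) | ant2:(1,4)->N->(0,4)
  grid max=3 at (2,1)
Final grid:
  0 1 1 0 1
  0 0 0 0 0
  0 3 0 0 0
  0 1 0 0 0
Max pheromone 3 at (2,1)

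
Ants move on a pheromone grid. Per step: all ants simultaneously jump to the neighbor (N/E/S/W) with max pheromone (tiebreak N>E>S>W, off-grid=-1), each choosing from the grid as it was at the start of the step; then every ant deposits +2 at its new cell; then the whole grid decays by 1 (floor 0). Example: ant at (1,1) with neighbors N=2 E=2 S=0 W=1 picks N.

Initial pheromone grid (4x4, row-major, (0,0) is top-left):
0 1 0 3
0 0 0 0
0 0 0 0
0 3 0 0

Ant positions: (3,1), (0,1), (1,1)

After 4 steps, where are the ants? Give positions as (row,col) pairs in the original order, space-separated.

Step 1: ant0:(3,1)->N->(2,1) | ant1:(0,1)->E->(0,2) | ant2:(1,1)->N->(0,1)
  grid max=2 at (0,1)
Step 2: ant0:(2,1)->S->(3,1) | ant1:(0,2)->E->(0,3) | ant2:(0,1)->E->(0,2)
  grid max=3 at (0,3)
Step 3: ant0:(3,1)->N->(2,1) | ant1:(0,3)->W->(0,2) | ant2:(0,2)->E->(0,3)
  grid max=4 at (0,3)
Step 4: ant0:(2,1)->S->(3,1) | ant1:(0,2)->E->(0,3) | ant2:(0,3)->W->(0,2)
  grid max=5 at (0,3)

(3,1) (0,3) (0,2)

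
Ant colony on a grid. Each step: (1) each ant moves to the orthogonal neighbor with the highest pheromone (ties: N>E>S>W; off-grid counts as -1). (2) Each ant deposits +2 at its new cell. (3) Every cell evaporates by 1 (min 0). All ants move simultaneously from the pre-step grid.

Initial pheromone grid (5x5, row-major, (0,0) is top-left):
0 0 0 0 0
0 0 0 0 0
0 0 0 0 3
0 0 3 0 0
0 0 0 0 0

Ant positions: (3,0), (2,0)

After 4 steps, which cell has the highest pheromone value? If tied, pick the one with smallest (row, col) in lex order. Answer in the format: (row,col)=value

Answer: (1,0)=4

Derivation:
Step 1: ant0:(3,0)->N->(2,0) | ant1:(2,0)->N->(1,0)
  grid max=2 at (2,4)
Step 2: ant0:(2,0)->N->(1,0) | ant1:(1,0)->S->(2,0)
  grid max=2 at (1,0)
Step 3: ant0:(1,0)->S->(2,0) | ant1:(2,0)->N->(1,0)
  grid max=3 at (1,0)
Step 4: ant0:(2,0)->N->(1,0) | ant1:(1,0)->S->(2,0)
  grid max=4 at (1,0)
Final grid:
  0 0 0 0 0
  4 0 0 0 0
  4 0 0 0 0
  0 0 0 0 0
  0 0 0 0 0
Max pheromone 4 at (1,0)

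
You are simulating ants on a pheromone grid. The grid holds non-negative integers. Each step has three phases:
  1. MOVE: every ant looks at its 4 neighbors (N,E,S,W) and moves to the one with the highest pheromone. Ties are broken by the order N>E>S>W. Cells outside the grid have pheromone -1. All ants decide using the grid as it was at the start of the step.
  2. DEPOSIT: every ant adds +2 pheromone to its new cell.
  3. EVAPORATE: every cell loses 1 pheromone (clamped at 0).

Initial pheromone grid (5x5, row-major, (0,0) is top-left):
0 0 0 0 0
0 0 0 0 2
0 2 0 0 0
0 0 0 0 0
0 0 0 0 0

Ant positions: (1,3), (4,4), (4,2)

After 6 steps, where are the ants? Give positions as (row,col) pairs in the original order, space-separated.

Step 1: ant0:(1,3)->E->(1,4) | ant1:(4,4)->N->(3,4) | ant2:(4,2)->N->(3,2)
  grid max=3 at (1,4)
Step 2: ant0:(1,4)->N->(0,4) | ant1:(3,4)->N->(2,4) | ant2:(3,2)->N->(2,2)
  grid max=2 at (1,4)
Step 3: ant0:(0,4)->S->(1,4) | ant1:(2,4)->N->(1,4) | ant2:(2,2)->N->(1,2)
  grid max=5 at (1,4)
Step 4: ant0:(1,4)->N->(0,4) | ant1:(1,4)->N->(0,4) | ant2:(1,2)->N->(0,2)
  grid max=4 at (1,4)
Step 5: ant0:(0,4)->S->(1,4) | ant1:(0,4)->S->(1,4) | ant2:(0,2)->E->(0,3)
  grid max=7 at (1,4)
Step 6: ant0:(1,4)->N->(0,4) | ant1:(1,4)->N->(0,4) | ant2:(0,3)->E->(0,4)
  grid max=7 at (0,4)

(0,4) (0,4) (0,4)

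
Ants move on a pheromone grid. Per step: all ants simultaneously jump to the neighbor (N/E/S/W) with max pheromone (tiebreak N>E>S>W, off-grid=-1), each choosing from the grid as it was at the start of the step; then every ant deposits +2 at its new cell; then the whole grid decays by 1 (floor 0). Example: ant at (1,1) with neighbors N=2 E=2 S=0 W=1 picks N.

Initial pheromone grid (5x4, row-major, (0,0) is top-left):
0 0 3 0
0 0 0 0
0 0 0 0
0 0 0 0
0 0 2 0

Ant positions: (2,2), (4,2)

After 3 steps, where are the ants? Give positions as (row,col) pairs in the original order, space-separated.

Step 1: ant0:(2,2)->N->(1,2) | ant1:(4,2)->N->(3,2)
  grid max=2 at (0,2)
Step 2: ant0:(1,2)->N->(0,2) | ant1:(3,2)->S->(4,2)
  grid max=3 at (0,2)
Step 3: ant0:(0,2)->E->(0,3) | ant1:(4,2)->N->(3,2)
  grid max=2 at (0,2)

(0,3) (3,2)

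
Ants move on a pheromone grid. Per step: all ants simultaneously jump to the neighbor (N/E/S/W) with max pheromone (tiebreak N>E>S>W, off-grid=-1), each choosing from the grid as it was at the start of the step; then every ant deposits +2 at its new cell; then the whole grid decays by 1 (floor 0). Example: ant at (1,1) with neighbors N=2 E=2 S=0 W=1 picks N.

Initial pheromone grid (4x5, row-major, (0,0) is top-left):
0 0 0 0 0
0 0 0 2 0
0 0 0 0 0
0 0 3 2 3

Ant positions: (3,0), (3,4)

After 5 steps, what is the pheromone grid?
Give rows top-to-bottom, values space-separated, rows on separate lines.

After step 1: ants at (2,0),(3,3)
  0 0 0 0 0
  0 0 0 1 0
  1 0 0 0 0
  0 0 2 3 2
After step 2: ants at (1,0),(3,4)
  0 0 0 0 0
  1 0 0 0 0
  0 0 0 0 0
  0 0 1 2 3
After step 3: ants at (0,0),(3,3)
  1 0 0 0 0
  0 0 0 0 0
  0 0 0 0 0
  0 0 0 3 2
After step 4: ants at (0,1),(3,4)
  0 1 0 0 0
  0 0 0 0 0
  0 0 0 0 0
  0 0 0 2 3
After step 5: ants at (0,2),(3,3)
  0 0 1 0 0
  0 0 0 0 0
  0 0 0 0 0
  0 0 0 3 2

0 0 1 0 0
0 0 0 0 0
0 0 0 0 0
0 0 0 3 2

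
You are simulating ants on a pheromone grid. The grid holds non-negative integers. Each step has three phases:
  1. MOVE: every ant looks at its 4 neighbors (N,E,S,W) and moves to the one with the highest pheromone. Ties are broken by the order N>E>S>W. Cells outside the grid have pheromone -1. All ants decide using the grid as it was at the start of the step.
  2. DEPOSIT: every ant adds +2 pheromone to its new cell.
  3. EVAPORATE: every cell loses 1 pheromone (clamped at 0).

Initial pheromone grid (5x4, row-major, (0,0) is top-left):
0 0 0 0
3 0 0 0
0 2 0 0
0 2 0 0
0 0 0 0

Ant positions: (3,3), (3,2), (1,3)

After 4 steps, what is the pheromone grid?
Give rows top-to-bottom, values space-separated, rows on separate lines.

After step 1: ants at (2,3),(3,1),(0,3)
  0 0 0 1
  2 0 0 0
  0 1 0 1
  0 3 0 0
  0 0 0 0
After step 2: ants at (1,3),(2,1),(1,3)
  0 0 0 0
  1 0 0 3
  0 2 0 0
  0 2 0 0
  0 0 0 0
After step 3: ants at (0,3),(3,1),(0,3)
  0 0 0 3
  0 0 0 2
  0 1 0 0
  0 3 0 0
  0 0 0 0
After step 4: ants at (1,3),(2,1),(1,3)
  0 0 0 2
  0 0 0 5
  0 2 0 0
  0 2 0 0
  0 0 0 0

0 0 0 2
0 0 0 5
0 2 0 0
0 2 0 0
0 0 0 0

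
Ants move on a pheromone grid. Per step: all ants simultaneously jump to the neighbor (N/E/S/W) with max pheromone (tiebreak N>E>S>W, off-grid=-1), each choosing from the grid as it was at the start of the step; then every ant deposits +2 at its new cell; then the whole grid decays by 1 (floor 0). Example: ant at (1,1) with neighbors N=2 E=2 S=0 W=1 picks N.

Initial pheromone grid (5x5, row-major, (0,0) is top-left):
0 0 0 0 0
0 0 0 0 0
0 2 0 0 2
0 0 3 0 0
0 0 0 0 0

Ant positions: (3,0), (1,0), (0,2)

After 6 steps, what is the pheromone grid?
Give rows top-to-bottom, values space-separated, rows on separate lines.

After step 1: ants at (2,0),(0,0),(0,3)
  1 0 0 1 0
  0 0 0 0 0
  1 1 0 0 1
  0 0 2 0 0
  0 0 0 0 0
After step 2: ants at (2,1),(0,1),(0,4)
  0 1 0 0 1
  0 0 0 0 0
  0 2 0 0 0
  0 0 1 0 0
  0 0 0 0 0
After step 3: ants at (1,1),(0,2),(1,4)
  0 0 1 0 0
  0 1 0 0 1
  0 1 0 0 0
  0 0 0 0 0
  0 0 0 0 0
After step 4: ants at (2,1),(0,3),(0,4)
  0 0 0 1 1
  0 0 0 0 0
  0 2 0 0 0
  0 0 0 0 0
  0 0 0 0 0
After step 5: ants at (1,1),(0,4),(0,3)
  0 0 0 2 2
  0 1 0 0 0
  0 1 0 0 0
  0 0 0 0 0
  0 0 0 0 0
After step 6: ants at (2,1),(0,3),(0,4)
  0 0 0 3 3
  0 0 0 0 0
  0 2 0 0 0
  0 0 0 0 0
  0 0 0 0 0

0 0 0 3 3
0 0 0 0 0
0 2 0 0 0
0 0 0 0 0
0 0 0 0 0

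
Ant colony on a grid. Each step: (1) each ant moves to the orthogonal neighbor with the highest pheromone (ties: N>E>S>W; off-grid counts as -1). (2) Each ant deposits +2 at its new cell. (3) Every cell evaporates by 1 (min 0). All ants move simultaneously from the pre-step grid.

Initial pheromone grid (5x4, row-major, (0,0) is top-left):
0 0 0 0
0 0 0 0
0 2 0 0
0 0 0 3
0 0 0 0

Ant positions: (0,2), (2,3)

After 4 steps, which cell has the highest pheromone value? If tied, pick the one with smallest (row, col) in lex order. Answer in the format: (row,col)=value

Answer: (3,3)=5

Derivation:
Step 1: ant0:(0,2)->E->(0,3) | ant1:(2,3)->S->(3,3)
  grid max=4 at (3,3)
Step 2: ant0:(0,3)->S->(1,3) | ant1:(3,3)->N->(2,3)
  grid max=3 at (3,3)
Step 3: ant0:(1,3)->S->(2,3) | ant1:(2,3)->S->(3,3)
  grid max=4 at (3,3)
Step 4: ant0:(2,3)->S->(3,3) | ant1:(3,3)->N->(2,3)
  grid max=5 at (3,3)
Final grid:
  0 0 0 0
  0 0 0 0
  0 0 0 3
  0 0 0 5
  0 0 0 0
Max pheromone 5 at (3,3)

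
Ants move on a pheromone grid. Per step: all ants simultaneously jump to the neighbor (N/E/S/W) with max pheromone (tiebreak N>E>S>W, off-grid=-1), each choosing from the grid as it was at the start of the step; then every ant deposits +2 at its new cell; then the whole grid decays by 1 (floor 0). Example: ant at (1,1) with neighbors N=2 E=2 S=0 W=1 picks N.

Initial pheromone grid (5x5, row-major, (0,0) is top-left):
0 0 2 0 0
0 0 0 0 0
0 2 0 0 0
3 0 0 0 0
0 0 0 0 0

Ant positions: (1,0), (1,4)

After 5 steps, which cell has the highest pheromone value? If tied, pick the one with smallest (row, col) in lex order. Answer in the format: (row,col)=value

Step 1: ant0:(1,0)->N->(0,0) | ant1:(1,4)->N->(0,4)
  grid max=2 at (3,0)
Step 2: ant0:(0,0)->E->(0,1) | ant1:(0,4)->S->(1,4)
  grid max=1 at (0,1)
Step 3: ant0:(0,1)->E->(0,2) | ant1:(1,4)->N->(0,4)
  grid max=1 at (0,2)
Step 4: ant0:(0,2)->E->(0,3) | ant1:(0,4)->S->(1,4)
  grid max=1 at (0,3)
Step 5: ant0:(0,3)->E->(0,4) | ant1:(1,4)->N->(0,4)
  grid max=3 at (0,4)
Final grid:
  0 0 0 0 3
  0 0 0 0 0
  0 0 0 0 0
  0 0 0 0 0
  0 0 0 0 0
Max pheromone 3 at (0,4)

Answer: (0,4)=3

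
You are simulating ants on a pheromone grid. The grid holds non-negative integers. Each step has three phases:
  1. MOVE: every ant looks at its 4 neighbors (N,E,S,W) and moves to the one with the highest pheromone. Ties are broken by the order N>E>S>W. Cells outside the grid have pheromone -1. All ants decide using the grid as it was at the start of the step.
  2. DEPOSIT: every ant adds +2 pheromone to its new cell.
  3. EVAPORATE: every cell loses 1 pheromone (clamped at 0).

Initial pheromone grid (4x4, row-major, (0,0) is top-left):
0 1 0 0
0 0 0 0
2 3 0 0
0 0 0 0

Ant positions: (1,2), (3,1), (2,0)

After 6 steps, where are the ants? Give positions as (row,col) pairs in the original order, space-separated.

Step 1: ant0:(1,2)->N->(0,2) | ant1:(3,1)->N->(2,1) | ant2:(2,0)->E->(2,1)
  grid max=6 at (2,1)
Step 2: ant0:(0,2)->E->(0,3) | ant1:(2,1)->W->(2,0) | ant2:(2,1)->W->(2,0)
  grid max=5 at (2,1)
Step 3: ant0:(0,3)->S->(1,3) | ant1:(2,0)->E->(2,1) | ant2:(2,0)->E->(2,1)
  grid max=8 at (2,1)
Step 4: ant0:(1,3)->N->(0,3) | ant1:(2,1)->W->(2,0) | ant2:(2,1)->W->(2,0)
  grid max=7 at (2,1)
Step 5: ant0:(0,3)->S->(1,3) | ant1:(2,0)->E->(2,1) | ant2:(2,0)->E->(2,1)
  grid max=10 at (2,1)
Step 6: ant0:(1,3)->N->(0,3) | ant1:(2,1)->W->(2,0) | ant2:(2,1)->W->(2,0)
  grid max=9 at (2,1)

(0,3) (2,0) (2,0)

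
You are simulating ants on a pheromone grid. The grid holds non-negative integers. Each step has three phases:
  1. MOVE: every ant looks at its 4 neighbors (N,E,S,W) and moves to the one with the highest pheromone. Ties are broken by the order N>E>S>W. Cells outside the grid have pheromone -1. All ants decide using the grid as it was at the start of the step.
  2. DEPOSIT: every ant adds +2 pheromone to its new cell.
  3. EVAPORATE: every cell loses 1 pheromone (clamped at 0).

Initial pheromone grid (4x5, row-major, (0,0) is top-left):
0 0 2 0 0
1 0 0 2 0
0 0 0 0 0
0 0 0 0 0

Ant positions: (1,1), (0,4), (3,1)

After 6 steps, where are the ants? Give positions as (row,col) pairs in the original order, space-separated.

Step 1: ant0:(1,1)->W->(1,0) | ant1:(0,4)->S->(1,4) | ant2:(3,1)->N->(2,1)
  grid max=2 at (1,0)
Step 2: ant0:(1,0)->N->(0,0) | ant1:(1,4)->W->(1,3) | ant2:(2,1)->N->(1,1)
  grid max=2 at (1,3)
Step 3: ant0:(0,0)->S->(1,0) | ant1:(1,3)->N->(0,3) | ant2:(1,1)->W->(1,0)
  grid max=4 at (1,0)
Step 4: ant0:(1,0)->N->(0,0) | ant1:(0,3)->S->(1,3) | ant2:(1,0)->N->(0,0)
  grid max=3 at (0,0)
Step 5: ant0:(0,0)->S->(1,0) | ant1:(1,3)->N->(0,3) | ant2:(0,0)->S->(1,0)
  grid max=6 at (1,0)
Step 6: ant0:(1,0)->N->(0,0) | ant1:(0,3)->S->(1,3) | ant2:(1,0)->N->(0,0)
  grid max=5 at (0,0)

(0,0) (1,3) (0,0)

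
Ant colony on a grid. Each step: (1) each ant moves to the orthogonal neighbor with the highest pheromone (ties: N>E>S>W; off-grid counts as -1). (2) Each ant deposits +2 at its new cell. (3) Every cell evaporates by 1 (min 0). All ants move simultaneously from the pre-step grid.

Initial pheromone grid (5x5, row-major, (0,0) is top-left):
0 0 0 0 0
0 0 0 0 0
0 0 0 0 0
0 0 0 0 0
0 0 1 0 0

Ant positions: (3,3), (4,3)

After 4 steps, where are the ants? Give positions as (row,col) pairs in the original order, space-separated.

Step 1: ant0:(3,3)->N->(2,3) | ant1:(4,3)->W->(4,2)
  grid max=2 at (4,2)
Step 2: ant0:(2,3)->N->(1,3) | ant1:(4,2)->N->(3,2)
  grid max=1 at (1,3)
Step 3: ant0:(1,3)->N->(0,3) | ant1:(3,2)->S->(4,2)
  grid max=2 at (4,2)
Step 4: ant0:(0,3)->E->(0,4) | ant1:(4,2)->N->(3,2)
  grid max=1 at (0,4)

(0,4) (3,2)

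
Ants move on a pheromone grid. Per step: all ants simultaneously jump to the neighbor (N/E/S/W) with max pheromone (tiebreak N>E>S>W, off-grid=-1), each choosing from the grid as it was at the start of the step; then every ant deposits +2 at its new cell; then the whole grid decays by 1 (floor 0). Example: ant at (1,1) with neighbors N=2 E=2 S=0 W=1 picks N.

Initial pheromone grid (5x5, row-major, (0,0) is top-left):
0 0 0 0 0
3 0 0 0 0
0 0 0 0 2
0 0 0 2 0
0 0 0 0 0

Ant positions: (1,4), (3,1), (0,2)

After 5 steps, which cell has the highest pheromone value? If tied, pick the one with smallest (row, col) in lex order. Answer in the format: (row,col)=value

Answer: (2,4)=5

Derivation:
Step 1: ant0:(1,4)->S->(2,4) | ant1:(3,1)->N->(2,1) | ant2:(0,2)->E->(0,3)
  grid max=3 at (2,4)
Step 2: ant0:(2,4)->N->(1,4) | ant1:(2,1)->N->(1,1) | ant2:(0,3)->E->(0,4)
  grid max=2 at (2,4)
Step 3: ant0:(1,4)->S->(2,4) | ant1:(1,1)->W->(1,0) | ant2:(0,4)->S->(1,4)
  grid max=3 at (2,4)
Step 4: ant0:(2,4)->N->(1,4) | ant1:(1,0)->N->(0,0) | ant2:(1,4)->S->(2,4)
  grid max=4 at (2,4)
Step 5: ant0:(1,4)->S->(2,4) | ant1:(0,0)->S->(1,0) | ant2:(2,4)->N->(1,4)
  grid max=5 at (2,4)
Final grid:
  0 0 0 0 0
  2 0 0 0 4
  0 0 0 0 5
  0 0 0 0 0
  0 0 0 0 0
Max pheromone 5 at (2,4)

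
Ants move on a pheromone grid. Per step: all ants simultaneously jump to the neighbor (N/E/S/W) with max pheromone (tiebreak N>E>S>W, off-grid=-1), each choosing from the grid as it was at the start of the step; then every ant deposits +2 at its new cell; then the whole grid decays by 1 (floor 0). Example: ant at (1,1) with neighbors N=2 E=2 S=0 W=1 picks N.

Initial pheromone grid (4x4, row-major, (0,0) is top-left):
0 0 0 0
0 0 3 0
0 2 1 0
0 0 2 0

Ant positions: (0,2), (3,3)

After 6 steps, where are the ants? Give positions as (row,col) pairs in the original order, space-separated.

Step 1: ant0:(0,2)->S->(1,2) | ant1:(3,3)->W->(3,2)
  grid max=4 at (1,2)
Step 2: ant0:(1,2)->N->(0,2) | ant1:(3,2)->N->(2,2)
  grid max=3 at (1,2)
Step 3: ant0:(0,2)->S->(1,2) | ant1:(2,2)->N->(1,2)
  grid max=6 at (1,2)
Step 4: ant0:(1,2)->N->(0,2) | ant1:(1,2)->N->(0,2)
  grid max=5 at (1,2)
Step 5: ant0:(0,2)->S->(1,2) | ant1:(0,2)->S->(1,2)
  grid max=8 at (1,2)
Step 6: ant0:(1,2)->N->(0,2) | ant1:(1,2)->N->(0,2)
  grid max=7 at (1,2)

(0,2) (0,2)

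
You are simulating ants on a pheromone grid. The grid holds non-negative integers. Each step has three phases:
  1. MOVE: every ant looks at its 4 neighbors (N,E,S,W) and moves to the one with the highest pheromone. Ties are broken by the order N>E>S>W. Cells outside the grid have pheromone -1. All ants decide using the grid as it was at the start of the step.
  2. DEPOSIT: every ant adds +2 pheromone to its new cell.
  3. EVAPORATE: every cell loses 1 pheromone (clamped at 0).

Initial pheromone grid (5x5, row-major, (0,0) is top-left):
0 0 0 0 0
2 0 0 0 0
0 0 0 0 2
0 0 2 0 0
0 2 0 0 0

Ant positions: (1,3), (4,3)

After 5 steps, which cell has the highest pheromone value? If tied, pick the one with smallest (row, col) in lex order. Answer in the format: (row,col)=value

Answer: (1,4)=1

Derivation:
Step 1: ant0:(1,3)->N->(0,3) | ant1:(4,3)->N->(3,3)
  grid max=1 at (0,3)
Step 2: ant0:(0,3)->E->(0,4) | ant1:(3,3)->W->(3,2)
  grid max=2 at (3,2)
Step 3: ant0:(0,4)->S->(1,4) | ant1:(3,2)->N->(2,2)
  grid max=1 at (1,4)
Step 4: ant0:(1,4)->N->(0,4) | ant1:(2,2)->S->(3,2)
  grid max=2 at (3,2)
Step 5: ant0:(0,4)->S->(1,4) | ant1:(3,2)->N->(2,2)
  grid max=1 at (1,4)
Final grid:
  0 0 0 0 0
  0 0 0 0 1
  0 0 1 0 0
  0 0 1 0 0
  0 0 0 0 0
Max pheromone 1 at (1,4)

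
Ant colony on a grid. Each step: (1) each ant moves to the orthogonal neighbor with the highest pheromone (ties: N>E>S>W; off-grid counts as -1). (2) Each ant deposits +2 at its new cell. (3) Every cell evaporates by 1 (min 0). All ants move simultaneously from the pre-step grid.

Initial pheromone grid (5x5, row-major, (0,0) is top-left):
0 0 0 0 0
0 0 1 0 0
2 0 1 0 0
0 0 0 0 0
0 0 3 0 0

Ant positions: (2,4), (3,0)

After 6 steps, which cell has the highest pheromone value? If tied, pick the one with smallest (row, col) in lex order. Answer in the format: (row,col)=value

Step 1: ant0:(2,4)->N->(1,4) | ant1:(3,0)->N->(2,0)
  grid max=3 at (2,0)
Step 2: ant0:(1,4)->N->(0,4) | ant1:(2,0)->N->(1,0)
  grid max=2 at (2,0)
Step 3: ant0:(0,4)->S->(1,4) | ant1:(1,0)->S->(2,0)
  grid max=3 at (2,0)
Step 4: ant0:(1,4)->N->(0,4) | ant1:(2,0)->N->(1,0)
  grid max=2 at (2,0)
Step 5: ant0:(0,4)->S->(1,4) | ant1:(1,0)->S->(2,0)
  grid max=3 at (2,0)
Step 6: ant0:(1,4)->N->(0,4) | ant1:(2,0)->N->(1,0)
  grid max=2 at (2,0)
Final grid:
  0 0 0 0 1
  1 0 0 0 0
  2 0 0 0 0
  0 0 0 0 0
  0 0 0 0 0
Max pheromone 2 at (2,0)

Answer: (2,0)=2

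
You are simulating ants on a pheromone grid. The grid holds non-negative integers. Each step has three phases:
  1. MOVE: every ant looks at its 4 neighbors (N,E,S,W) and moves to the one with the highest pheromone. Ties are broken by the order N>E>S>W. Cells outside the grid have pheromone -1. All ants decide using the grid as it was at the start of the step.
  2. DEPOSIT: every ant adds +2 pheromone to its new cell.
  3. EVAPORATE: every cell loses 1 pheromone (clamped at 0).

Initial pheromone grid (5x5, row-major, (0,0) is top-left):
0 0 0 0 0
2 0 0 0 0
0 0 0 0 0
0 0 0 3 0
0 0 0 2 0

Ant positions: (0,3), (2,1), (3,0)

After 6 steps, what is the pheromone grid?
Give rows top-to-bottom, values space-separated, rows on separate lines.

After step 1: ants at (0,4),(1,1),(2,0)
  0 0 0 0 1
  1 1 0 0 0
  1 0 0 0 0
  0 0 0 2 0
  0 0 0 1 0
After step 2: ants at (1,4),(1,0),(1,0)
  0 0 0 0 0
  4 0 0 0 1
  0 0 0 0 0
  0 0 0 1 0
  0 0 0 0 0
After step 3: ants at (0,4),(0,0),(0,0)
  3 0 0 0 1
  3 0 0 0 0
  0 0 0 0 0
  0 0 0 0 0
  0 0 0 0 0
After step 4: ants at (1,4),(1,0),(1,0)
  2 0 0 0 0
  6 0 0 0 1
  0 0 0 0 0
  0 0 0 0 0
  0 0 0 0 0
After step 5: ants at (0,4),(0,0),(0,0)
  5 0 0 0 1
  5 0 0 0 0
  0 0 0 0 0
  0 0 0 0 0
  0 0 0 0 0
After step 6: ants at (1,4),(1,0),(1,0)
  4 0 0 0 0
  8 0 0 0 1
  0 0 0 0 0
  0 0 0 0 0
  0 0 0 0 0

4 0 0 0 0
8 0 0 0 1
0 0 0 0 0
0 0 0 0 0
0 0 0 0 0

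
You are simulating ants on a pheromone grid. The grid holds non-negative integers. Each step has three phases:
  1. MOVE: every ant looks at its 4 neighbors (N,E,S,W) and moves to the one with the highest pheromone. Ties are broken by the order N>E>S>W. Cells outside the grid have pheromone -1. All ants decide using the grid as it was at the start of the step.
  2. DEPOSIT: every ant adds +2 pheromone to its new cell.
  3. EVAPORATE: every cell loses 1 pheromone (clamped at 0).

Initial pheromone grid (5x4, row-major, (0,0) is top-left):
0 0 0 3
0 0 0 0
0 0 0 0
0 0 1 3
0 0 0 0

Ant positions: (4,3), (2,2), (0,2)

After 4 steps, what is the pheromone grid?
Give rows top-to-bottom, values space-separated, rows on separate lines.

After step 1: ants at (3,3),(3,2),(0,3)
  0 0 0 4
  0 0 0 0
  0 0 0 0
  0 0 2 4
  0 0 0 0
After step 2: ants at (3,2),(3,3),(1,3)
  0 0 0 3
  0 0 0 1
  0 0 0 0
  0 0 3 5
  0 0 0 0
After step 3: ants at (3,3),(3,2),(0,3)
  0 0 0 4
  0 0 0 0
  0 0 0 0
  0 0 4 6
  0 0 0 0
After step 4: ants at (3,2),(3,3),(1,3)
  0 0 0 3
  0 0 0 1
  0 0 0 0
  0 0 5 7
  0 0 0 0

0 0 0 3
0 0 0 1
0 0 0 0
0 0 5 7
0 0 0 0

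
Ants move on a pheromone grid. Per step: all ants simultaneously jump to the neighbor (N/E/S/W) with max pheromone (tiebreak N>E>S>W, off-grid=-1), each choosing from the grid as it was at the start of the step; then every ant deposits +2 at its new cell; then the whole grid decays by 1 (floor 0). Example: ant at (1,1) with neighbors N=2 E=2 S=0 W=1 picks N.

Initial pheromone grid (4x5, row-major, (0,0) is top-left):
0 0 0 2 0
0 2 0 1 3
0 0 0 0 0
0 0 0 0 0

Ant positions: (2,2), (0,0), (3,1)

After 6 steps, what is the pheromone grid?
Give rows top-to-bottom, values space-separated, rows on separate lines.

After step 1: ants at (1,2),(0,1),(2,1)
  0 1 0 1 0
  0 1 1 0 2
  0 1 0 0 0
  0 0 0 0 0
After step 2: ants at (1,1),(1,1),(1,1)
  0 0 0 0 0
  0 6 0 0 1
  0 0 0 0 0
  0 0 0 0 0
After step 3: ants at (0,1),(0,1),(0,1)
  0 5 0 0 0
  0 5 0 0 0
  0 0 0 0 0
  0 0 0 0 0
After step 4: ants at (1,1),(1,1),(1,1)
  0 4 0 0 0
  0 10 0 0 0
  0 0 0 0 0
  0 0 0 0 0
After step 5: ants at (0,1),(0,1),(0,1)
  0 9 0 0 0
  0 9 0 0 0
  0 0 0 0 0
  0 0 0 0 0
After step 6: ants at (1,1),(1,1),(1,1)
  0 8 0 0 0
  0 14 0 0 0
  0 0 0 0 0
  0 0 0 0 0

0 8 0 0 0
0 14 0 0 0
0 0 0 0 0
0 0 0 0 0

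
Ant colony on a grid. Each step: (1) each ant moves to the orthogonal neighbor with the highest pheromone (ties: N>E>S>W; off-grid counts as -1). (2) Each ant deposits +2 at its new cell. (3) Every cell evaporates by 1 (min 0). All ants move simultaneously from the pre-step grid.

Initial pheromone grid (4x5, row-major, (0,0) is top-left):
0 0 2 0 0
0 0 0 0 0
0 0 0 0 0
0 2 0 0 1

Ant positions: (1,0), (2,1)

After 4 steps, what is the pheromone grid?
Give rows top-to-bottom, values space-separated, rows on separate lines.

After step 1: ants at (0,0),(3,1)
  1 0 1 0 0
  0 0 0 0 0
  0 0 0 0 0
  0 3 0 0 0
After step 2: ants at (0,1),(2,1)
  0 1 0 0 0
  0 0 0 0 0
  0 1 0 0 0
  0 2 0 0 0
After step 3: ants at (0,2),(3,1)
  0 0 1 0 0
  0 0 0 0 0
  0 0 0 0 0
  0 3 0 0 0
After step 4: ants at (0,3),(2,1)
  0 0 0 1 0
  0 0 0 0 0
  0 1 0 0 0
  0 2 0 0 0

0 0 0 1 0
0 0 0 0 0
0 1 0 0 0
0 2 0 0 0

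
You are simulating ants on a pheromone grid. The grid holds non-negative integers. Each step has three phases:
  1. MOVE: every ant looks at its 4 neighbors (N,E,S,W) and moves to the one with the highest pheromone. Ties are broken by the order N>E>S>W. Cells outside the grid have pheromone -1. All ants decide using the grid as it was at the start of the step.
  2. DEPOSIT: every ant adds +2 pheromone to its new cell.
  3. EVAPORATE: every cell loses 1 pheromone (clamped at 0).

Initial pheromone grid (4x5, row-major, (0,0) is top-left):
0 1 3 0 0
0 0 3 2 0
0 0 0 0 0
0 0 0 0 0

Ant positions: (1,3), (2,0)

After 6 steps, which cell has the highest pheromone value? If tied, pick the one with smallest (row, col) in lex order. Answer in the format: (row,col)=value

Answer: (0,2)=7

Derivation:
Step 1: ant0:(1,3)->W->(1,2) | ant1:(2,0)->N->(1,0)
  grid max=4 at (1,2)
Step 2: ant0:(1,2)->N->(0,2) | ant1:(1,0)->N->(0,0)
  grid max=3 at (0,2)
Step 3: ant0:(0,2)->S->(1,2) | ant1:(0,0)->E->(0,1)
  grid max=4 at (1,2)
Step 4: ant0:(1,2)->N->(0,2) | ant1:(0,1)->E->(0,2)
  grid max=5 at (0,2)
Step 5: ant0:(0,2)->S->(1,2) | ant1:(0,2)->S->(1,2)
  grid max=6 at (1,2)
Step 6: ant0:(1,2)->N->(0,2) | ant1:(1,2)->N->(0,2)
  grid max=7 at (0,2)
Final grid:
  0 0 7 0 0
  0 0 5 0 0
  0 0 0 0 0
  0 0 0 0 0
Max pheromone 7 at (0,2)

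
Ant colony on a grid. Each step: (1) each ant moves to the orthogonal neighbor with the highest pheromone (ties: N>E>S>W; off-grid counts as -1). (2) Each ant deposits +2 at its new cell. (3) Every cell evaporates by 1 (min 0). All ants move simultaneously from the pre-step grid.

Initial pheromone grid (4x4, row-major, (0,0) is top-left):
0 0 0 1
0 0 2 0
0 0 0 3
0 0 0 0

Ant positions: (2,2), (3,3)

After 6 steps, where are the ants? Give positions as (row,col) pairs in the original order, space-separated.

Step 1: ant0:(2,2)->E->(2,3) | ant1:(3,3)->N->(2,3)
  grid max=6 at (2,3)
Step 2: ant0:(2,3)->N->(1,3) | ant1:(2,3)->N->(1,3)
  grid max=5 at (2,3)
Step 3: ant0:(1,3)->S->(2,3) | ant1:(1,3)->S->(2,3)
  grid max=8 at (2,3)
Step 4: ant0:(2,3)->N->(1,3) | ant1:(2,3)->N->(1,3)
  grid max=7 at (2,3)
Step 5: ant0:(1,3)->S->(2,3) | ant1:(1,3)->S->(2,3)
  grid max=10 at (2,3)
Step 6: ant0:(2,3)->N->(1,3) | ant1:(2,3)->N->(1,3)
  grid max=9 at (2,3)

(1,3) (1,3)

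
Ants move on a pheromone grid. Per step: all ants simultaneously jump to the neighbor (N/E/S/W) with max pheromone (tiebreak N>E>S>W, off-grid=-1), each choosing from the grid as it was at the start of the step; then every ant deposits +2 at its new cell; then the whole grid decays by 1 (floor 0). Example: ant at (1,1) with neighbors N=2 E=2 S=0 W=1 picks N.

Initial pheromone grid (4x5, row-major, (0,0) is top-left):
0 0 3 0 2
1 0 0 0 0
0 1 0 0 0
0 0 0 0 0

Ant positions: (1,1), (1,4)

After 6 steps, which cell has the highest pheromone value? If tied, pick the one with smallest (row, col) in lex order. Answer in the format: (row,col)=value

Step 1: ant0:(1,1)->S->(2,1) | ant1:(1,4)->N->(0,4)
  grid max=3 at (0,4)
Step 2: ant0:(2,1)->N->(1,1) | ant1:(0,4)->S->(1,4)
  grid max=2 at (0,4)
Step 3: ant0:(1,1)->S->(2,1) | ant1:(1,4)->N->(0,4)
  grid max=3 at (0,4)
Step 4: ant0:(2,1)->N->(1,1) | ant1:(0,4)->S->(1,4)
  grid max=2 at (0,4)
Step 5: ant0:(1,1)->S->(2,1) | ant1:(1,4)->N->(0,4)
  grid max=3 at (0,4)
Step 6: ant0:(2,1)->N->(1,1) | ant1:(0,4)->S->(1,4)
  grid max=2 at (0,4)
Final grid:
  0 0 0 0 2
  0 1 0 0 1
  0 1 0 0 0
  0 0 0 0 0
Max pheromone 2 at (0,4)

Answer: (0,4)=2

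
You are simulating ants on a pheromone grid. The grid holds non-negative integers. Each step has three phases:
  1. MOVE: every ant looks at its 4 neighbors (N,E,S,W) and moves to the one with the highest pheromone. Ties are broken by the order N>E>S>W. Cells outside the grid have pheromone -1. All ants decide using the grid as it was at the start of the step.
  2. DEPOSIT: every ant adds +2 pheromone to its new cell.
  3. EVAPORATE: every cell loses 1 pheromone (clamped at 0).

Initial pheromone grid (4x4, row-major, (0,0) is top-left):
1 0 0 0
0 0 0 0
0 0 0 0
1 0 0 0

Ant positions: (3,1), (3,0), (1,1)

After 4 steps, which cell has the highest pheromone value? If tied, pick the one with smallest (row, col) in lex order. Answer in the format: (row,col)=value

Step 1: ant0:(3,1)->W->(3,0) | ant1:(3,0)->N->(2,0) | ant2:(1,1)->N->(0,1)
  grid max=2 at (3,0)
Step 2: ant0:(3,0)->N->(2,0) | ant1:(2,0)->S->(3,0) | ant2:(0,1)->E->(0,2)
  grid max=3 at (3,0)
Step 3: ant0:(2,0)->S->(3,0) | ant1:(3,0)->N->(2,0) | ant2:(0,2)->E->(0,3)
  grid max=4 at (3,0)
Step 4: ant0:(3,0)->N->(2,0) | ant1:(2,0)->S->(3,0) | ant2:(0,3)->S->(1,3)
  grid max=5 at (3,0)
Final grid:
  0 0 0 0
  0 0 0 1
  4 0 0 0
  5 0 0 0
Max pheromone 5 at (3,0)

Answer: (3,0)=5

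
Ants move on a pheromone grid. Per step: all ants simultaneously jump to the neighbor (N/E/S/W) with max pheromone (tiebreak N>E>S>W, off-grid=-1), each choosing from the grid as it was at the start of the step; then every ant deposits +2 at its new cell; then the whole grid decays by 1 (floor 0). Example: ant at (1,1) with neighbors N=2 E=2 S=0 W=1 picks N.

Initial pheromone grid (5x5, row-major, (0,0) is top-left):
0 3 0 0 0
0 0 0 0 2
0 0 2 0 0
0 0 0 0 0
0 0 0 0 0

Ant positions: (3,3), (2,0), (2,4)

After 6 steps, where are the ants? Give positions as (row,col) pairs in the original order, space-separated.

Step 1: ant0:(3,3)->N->(2,3) | ant1:(2,0)->N->(1,0) | ant2:(2,4)->N->(1,4)
  grid max=3 at (1,4)
Step 2: ant0:(2,3)->W->(2,2) | ant1:(1,0)->N->(0,0) | ant2:(1,4)->N->(0,4)
  grid max=2 at (1,4)
Step 3: ant0:(2,2)->N->(1,2) | ant1:(0,0)->E->(0,1) | ant2:(0,4)->S->(1,4)
  grid max=3 at (1,4)
Step 4: ant0:(1,2)->S->(2,2) | ant1:(0,1)->E->(0,2) | ant2:(1,4)->N->(0,4)
  grid max=2 at (1,4)
Step 5: ant0:(2,2)->N->(1,2) | ant1:(0,2)->W->(0,1) | ant2:(0,4)->S->(1,4)
  grid max=3 at (1,4)
Step 6: ant0:(1,2)->S->(2,2) | ant1:(0,1)->E->(0,2) | ant2:(1,4)->N->(0,4)
  grid max=2 at (1,4)

(2,2) (0,2) (0,4)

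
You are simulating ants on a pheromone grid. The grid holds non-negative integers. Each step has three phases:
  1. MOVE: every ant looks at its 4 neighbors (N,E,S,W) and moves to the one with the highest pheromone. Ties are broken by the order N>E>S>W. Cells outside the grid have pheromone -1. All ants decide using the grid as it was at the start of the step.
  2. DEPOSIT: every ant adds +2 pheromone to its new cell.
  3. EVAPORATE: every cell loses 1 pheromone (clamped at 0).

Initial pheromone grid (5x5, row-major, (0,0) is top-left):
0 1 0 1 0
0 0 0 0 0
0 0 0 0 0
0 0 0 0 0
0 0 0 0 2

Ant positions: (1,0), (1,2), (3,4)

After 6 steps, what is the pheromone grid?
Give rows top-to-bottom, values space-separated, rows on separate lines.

After step 1: ants at (0,0),(0,2),(4,4)
  1 0 1 0 0
  0 0 0 0 0
  0 0 0 0 0
  0 0 0 0 0
  0 0 0 0 3
After step 2: ants at (0,1),(0,3),(3,4)
  0 1 0 1 0
  0 0 0 0 0
  0 0 0 0 0
  0 0 0 0 1
  0 0 0 0 2
After step 3: ants at (0,2),(0,4),(4,4)
  0 0 1 0 1
  0 0 0 0 0
  0 0 0 0 0
  0 0 0 0 0
  0 0 0 0 3
After step 4: ants at (0,3),(1,4),(3,4)
  0 0 0 1 0
  0 0 0 0 1
  0 0 0 0 0
  0 0 0 0 1
  0 0 0 0 2
After step 5: ants at (0,4),(0,4),(4,4)
  0 0 0 0 3
  0 0 0 0 0
  0 0 0 0 0
  0 0 0 0 0
  0 0 0 0 3
After step 6: ants at (1,4),(1,4),(3,4)
  0 0 0 0 2
  0 0 0 0 3
  0 0 0 0 0
  0 0 0 0 1
  0 0 0 0 2

0 0 0 0 2
0 0 0 0 3
0 0 0 0 0
0 0 0 0 1
0 0 0 0 2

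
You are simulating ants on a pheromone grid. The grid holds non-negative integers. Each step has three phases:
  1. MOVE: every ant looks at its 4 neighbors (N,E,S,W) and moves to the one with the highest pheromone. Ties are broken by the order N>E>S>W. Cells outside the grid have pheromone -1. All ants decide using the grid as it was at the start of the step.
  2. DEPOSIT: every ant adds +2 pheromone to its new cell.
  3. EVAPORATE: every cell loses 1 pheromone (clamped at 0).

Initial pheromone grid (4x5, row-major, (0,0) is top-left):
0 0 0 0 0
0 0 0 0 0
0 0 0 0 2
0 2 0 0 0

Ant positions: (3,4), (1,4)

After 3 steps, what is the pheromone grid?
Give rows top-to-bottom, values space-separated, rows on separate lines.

After step 1: ants at (2,4),(2,4)
  0 0 0 0 0
  0 0 0 0 0
  0 0 0 0 5
  0 1 0 0 0
After step 2: ants at (1,4),(1,4)
  0 0 0 0 0
  0 0 0 0 3
  0 0 0 0 4
  0 0 0 0 0
After step 3: ants at (2,4),(2,4)
  0 0 0 0 0
  0 0 0 0 2
  0 0 0 0 7
  0 0 0 0 0

0 0 0 0 0
0 0 0 0 2
0 0 0 0 7
0 0 0 0 0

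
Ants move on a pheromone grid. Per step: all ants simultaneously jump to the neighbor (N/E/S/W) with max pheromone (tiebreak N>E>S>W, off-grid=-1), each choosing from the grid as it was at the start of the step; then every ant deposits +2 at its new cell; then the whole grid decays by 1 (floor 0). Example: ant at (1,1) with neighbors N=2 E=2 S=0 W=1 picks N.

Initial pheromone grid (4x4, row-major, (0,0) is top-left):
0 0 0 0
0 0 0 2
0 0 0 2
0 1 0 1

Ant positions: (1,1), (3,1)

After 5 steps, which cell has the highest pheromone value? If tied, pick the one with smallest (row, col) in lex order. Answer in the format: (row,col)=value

Answer: (0,3)=3

Derivation:
Step 1: ant0:(1,1)->N->(0,1) | ant1:(3,1)->N->(2,1)
  grid max=1 at (0,1)
Step 2: ant0:(0,1)->E->(0,2) | ant1:(2,1)->N->(1,1)
  grid max=1 at (0,2)
Step 3: ant0:(0,2)->E->(0,3) | ant1:(1,1)->N->(0,1)
  grid max=1 at (0,1)
Step 4: ant0:(0,3)->S->(1,3) | ant1:(0,1)->E->(0,2)
  grid max=1 at (0,2)
Step 5: ant0:(1,3)->N->(0,3) | ant1:(0,2)->E->(0,3)
  grid max=3 at (0,3)
Final grid:
  0 0 0 3
  0 0 0 0
  0 0 0 0
  0 0 0 0
Max pheromone 3 at (0,3)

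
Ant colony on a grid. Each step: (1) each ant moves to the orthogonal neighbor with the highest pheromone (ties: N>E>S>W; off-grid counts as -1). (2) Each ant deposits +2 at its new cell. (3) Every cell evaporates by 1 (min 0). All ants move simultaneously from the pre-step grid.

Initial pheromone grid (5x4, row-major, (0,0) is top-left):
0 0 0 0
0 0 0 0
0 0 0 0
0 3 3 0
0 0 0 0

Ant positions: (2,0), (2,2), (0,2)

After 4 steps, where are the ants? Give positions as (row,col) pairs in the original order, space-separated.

Step 1: ant0:(2,0)->N->(1,0) | ant1:(2,2)->S->(3,2) | ant2:(0,2)->E->(0,3)
  grid max=4 at (3,2)
Step 2: ant0:(1,0)->N->(0,0) | ant1:(3,2)->W->(3,1) | ant2:(0,3)->S->(1,3)
  grid max=3 at (3,1)
Step 3: ant0:(0,0)->E->(0,1) | ant1:(3,1)->E->(3,2) | ant2:(1,3)->N->(0,3)
  grid max=4 at (3,2)
Step 4: ant0:(0,1)->E->(0,2) | ant1:(3,2)->W->(3,1) | ant2:(0,3)->S->(1,3)
  grid max=3 at (3,1)

(0,2) (3,1) (1,3)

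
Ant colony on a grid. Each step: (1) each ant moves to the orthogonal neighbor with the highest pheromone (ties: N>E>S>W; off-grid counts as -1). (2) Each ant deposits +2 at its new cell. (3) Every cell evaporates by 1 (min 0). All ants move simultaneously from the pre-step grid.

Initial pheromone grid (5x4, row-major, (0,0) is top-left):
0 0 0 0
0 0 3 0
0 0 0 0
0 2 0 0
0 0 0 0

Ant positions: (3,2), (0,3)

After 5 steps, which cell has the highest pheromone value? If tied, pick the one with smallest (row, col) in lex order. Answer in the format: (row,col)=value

Answer: (3,1)=3

Derivation:
Step 1: ant0:(3,2)->W->(3,1) | ant1:(0,3)->S->(1,3)
  grid max=3 at (3,1)
Step 2: ant0:(3,1)->N->(2,1) | ant1:(1,3)->W->(1,2)
  grid max=3 at (1,2)
Step 3: ant0:(2,1)->S->(3,1) | ant1:(1,2)->N->(0,2)
  grid max=3 at (3,1)
Step 4: ant0:(3,1)->N->(2,1) | ant1:(0,2)->S->(1,2)
  grid max=3 at (1,2)
Step 5: ant0:(2,1)->S->(3,1) | ant1:(1,2)->N->(0,2)
  grid max=3 at (3,1)
Final grid:
  0 0 1 0
  0 0 2 0
  0 0 0 0
  0 3 0 0
  0 0 0 0
Max pheromone 3 at (3,1)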